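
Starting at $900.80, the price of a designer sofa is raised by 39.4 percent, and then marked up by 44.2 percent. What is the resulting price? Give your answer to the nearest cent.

39.4% increase: $900.80 × 1.394 = $1255.7152.
44.2% increase: $1255.7152 × 1.442 = $1810.7413184 ≈ $1810.74.

$1810.74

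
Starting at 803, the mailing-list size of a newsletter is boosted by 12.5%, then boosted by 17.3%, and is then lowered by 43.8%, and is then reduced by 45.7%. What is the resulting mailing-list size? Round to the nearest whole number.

323

Each change multiplies by a factor: 1.125 × 1.173 × 0.562 × 0.543 = 0.40270468275.
803 × 0.40270468275 = 323.37186024825 ≈ 323.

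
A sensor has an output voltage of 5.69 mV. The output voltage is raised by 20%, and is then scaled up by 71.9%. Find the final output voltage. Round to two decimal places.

11.74 mV

Apply the 20% increase: 5.69 × 1.2 = 6.828.
After the 71.9% increase: 6.828 × 1.719 = 11.737332 ≈ 11.74.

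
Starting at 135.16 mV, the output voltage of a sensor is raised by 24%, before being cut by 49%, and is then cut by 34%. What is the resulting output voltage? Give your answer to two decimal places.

Each change multiplies by a factor: 1.24 × 0.51 × 0.66 = 0.417384.
135.16 × 0.417384 = 56.41362144 ≈ 56.41.

56.41 mV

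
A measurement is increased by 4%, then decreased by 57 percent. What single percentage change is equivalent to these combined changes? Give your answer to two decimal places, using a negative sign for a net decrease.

A 4% increase multiplies by 1.04.
Then a 57% decrease: 1.04 × 0.43 = 0.4472.
Overall factor 0.4472, i.e. -55.28%.

-55.28%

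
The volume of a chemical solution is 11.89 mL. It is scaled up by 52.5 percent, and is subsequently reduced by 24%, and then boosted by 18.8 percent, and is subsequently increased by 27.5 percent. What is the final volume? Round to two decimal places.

20.87 mL

Each change multiplies by a factor: 1.525 × 0.76 × 1.188 × 1.275 = 1.7555373.
11.89 × 1.7555373 = 20.873338497 ≈ 20.87.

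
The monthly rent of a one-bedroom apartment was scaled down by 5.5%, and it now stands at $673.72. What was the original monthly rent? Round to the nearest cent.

$712.93

The overall multiplier applied was 0.945.
So the original monthly rent was $673.72 ÷ 0.945 ≈ $712.93.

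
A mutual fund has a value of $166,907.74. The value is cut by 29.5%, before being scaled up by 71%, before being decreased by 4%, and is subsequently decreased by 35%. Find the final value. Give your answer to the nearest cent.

$125,558.55

After the 29.5% decrease: $166,907.74 × 0.705 = $117669.9567.
After the 71% increase: $117669.9567 × 1.71 = $201215.625957.
After the 4% decrease: $201215.625957 × 0.96 = $193167.00091872.
After the 35% decrease: $193167.00091872 × 0.65 = $125558.550597168 ≈ $125,558.55.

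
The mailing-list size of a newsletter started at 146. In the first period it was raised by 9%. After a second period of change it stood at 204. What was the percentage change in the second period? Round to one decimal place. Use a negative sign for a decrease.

28.2%

After the first period: 146 × 1.09 = 159.14.
Second-period multiplier: 204 ÷ 159.14 ≈ 1.28189.
That is a change of 28.2%.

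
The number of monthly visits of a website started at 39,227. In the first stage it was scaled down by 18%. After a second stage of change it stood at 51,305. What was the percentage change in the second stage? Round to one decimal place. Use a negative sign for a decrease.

59.5%

After the first stage: 39,227 × 0.82 = 32166.14.
Second-stage multiplier: 51,305 ÷ 32166.14 ≈ 1.595.
That is a change of 59.5%.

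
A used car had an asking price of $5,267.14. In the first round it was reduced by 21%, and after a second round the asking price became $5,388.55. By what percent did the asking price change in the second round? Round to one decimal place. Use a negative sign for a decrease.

29.5%

After the first round: $5,267.14 × 0.79 = $4161.0406.
Second-round multiplier: $5,388.55 ÷ $4161.0406 ≈ 1.295.
That is a change of 29.5%.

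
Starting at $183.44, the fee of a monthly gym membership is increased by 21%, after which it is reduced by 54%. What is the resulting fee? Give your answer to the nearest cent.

$102.10

After the 21% increase: $183.44 × 1.21 = $221.9624.
After the 54% decrease: $221.9624 × 0.46 = $102.102704 ≈ $102.10.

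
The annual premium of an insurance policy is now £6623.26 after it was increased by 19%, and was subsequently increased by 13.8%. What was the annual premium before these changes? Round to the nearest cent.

Undoing the 13.8% increase: £6623.26 ÷ 1.138 ≈ £5820.087873.
Undoing the 19% increase: £5820.087873 ÷ 1.19 ≈ £4890.83.

£4890.83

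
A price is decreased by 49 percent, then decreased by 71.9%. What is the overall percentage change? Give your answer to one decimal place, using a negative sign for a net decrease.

-85.7%

The combined multiplier is 0.51 × 0.281 = 0.14331.
That corresponds to a decrease of 85.7%.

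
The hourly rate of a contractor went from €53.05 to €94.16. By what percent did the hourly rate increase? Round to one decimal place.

77.5%

Change: €94.16 − €53.05 = €41.11.
Relative to the original: €41.11 ÷ €53.05 ≈ 77.5%.
So the hourly rate increased by 77.5%.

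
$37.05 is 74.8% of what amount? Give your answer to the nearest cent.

$49.53

$37.05 ÷ 0.748 ≈ $49.53.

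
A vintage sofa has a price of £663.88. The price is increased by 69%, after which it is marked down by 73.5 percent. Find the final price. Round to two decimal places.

69% increase: £663.88 × 1.69 = £1121.9572.
Apply the 73.5% decrease: £1121.9572 × 0.265 = £297.318658 ≈ £297.32.

£297.32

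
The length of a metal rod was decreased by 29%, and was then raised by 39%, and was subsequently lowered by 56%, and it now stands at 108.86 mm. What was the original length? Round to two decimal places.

The overall multiplier applied was 0.71 × 1.39 × 0.44 = 0.434236.
So the original length was 108.86 ÷ 0.434236 ≈ 250.69 mm.

250.69 mm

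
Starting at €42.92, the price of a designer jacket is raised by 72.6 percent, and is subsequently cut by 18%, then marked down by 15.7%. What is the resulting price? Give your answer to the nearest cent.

Each change multiplies by a factor: 1.726 × 0.82 × 0.843 = 1.19311476.
€42.92 × 1.19311476 = €51.2084854992 ≈ €51.21.

€51.21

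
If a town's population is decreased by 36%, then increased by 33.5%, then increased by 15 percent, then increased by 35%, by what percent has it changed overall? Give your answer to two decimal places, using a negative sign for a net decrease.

32.65%

A 36% decrease multiplies by 0.64.
Then a 33.5% increase: 0.64 × 1.335 = 0.8544.
Then a 15% increase: 0.8544 × 1.15 = 0.98256.
Then a 35% increase: 0.98256 × 1.35 = 1.326456.
Overall factor 1.326456, i.e. 32.65%.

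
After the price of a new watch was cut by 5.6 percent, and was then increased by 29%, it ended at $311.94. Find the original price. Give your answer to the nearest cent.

The overall multiplier applied was 0.944 × 1.29 = 1.21776.
So the original price was $311.94 ÷ 1.21776 ≈ $256.16.

$256.16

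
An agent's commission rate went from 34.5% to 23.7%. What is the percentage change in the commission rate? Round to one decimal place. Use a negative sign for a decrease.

-31.3%

The change is 23.7 − 34.5 = -10.8 percentage points.
Relative to the original 34.5%, that is -10.8 ÷ 34.5 ≈ -31.3%.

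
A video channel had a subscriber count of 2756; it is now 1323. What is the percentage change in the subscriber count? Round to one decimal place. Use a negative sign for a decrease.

Change: 1323 − 2756 = -1433.
Relative to the original: -1433 ÷ 2756 ≈ -52.0%.

-52.0%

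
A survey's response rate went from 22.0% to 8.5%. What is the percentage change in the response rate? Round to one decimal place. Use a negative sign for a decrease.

-61.4%

The change is 8.5 − 22.0 = -13.5 percentage points.
Relative to the original 22.0%, that is -13.5 ÷ 22.0 ≈ -61.4%.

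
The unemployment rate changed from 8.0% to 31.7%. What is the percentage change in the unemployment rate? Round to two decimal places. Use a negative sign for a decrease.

296.25%

The change is 31.7 − 8.0 = 23.7 percentage points.
Relative to the original 8.0%, that is 23.7 ÷ 8.0 = 296.25%.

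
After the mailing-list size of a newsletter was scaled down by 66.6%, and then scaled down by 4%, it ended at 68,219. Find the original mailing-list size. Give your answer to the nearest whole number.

212,759

Undoing the 4% decrease: 68,219 ÷ 0.96 ≈ 71061.458333.
Undoing the 66.6% decrease: 71061.458333 ÷ 0.334 ≈ 212,759.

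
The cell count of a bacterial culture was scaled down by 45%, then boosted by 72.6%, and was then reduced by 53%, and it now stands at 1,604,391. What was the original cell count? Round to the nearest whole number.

3,595,911

The overall multiplier applied was 0.55 × 1.726 × 0.47 = 0.446171.
So the original cell count was 1,604,391 ÷ 0.446171 ≈ 3,595,911.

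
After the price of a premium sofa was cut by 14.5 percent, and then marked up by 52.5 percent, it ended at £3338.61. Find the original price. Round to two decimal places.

The overall multiplier applied was 0.855 × 1.525 = 1.303875.
So the original price was £3338.61 ÷ 1.303875 ≈ £2560.53.

£2560.53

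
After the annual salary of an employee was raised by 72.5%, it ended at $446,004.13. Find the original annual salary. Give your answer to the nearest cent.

The overall multiplier applied was 1.725.
So the original annual salary was $446,004.13 ÷ 1.725 ≈ $258,553.12.

$258,553.12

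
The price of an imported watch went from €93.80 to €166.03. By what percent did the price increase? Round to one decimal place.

Change: €166.03 − €93.80 = €72.23.
Relative to the original: €72.23 ÷ €93.80 ≈ 77.0%.
So the price increased by 77.0%.

77.0%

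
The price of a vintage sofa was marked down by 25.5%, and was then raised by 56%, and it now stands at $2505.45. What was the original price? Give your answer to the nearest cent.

$2155.78

Undoing the 56% increase: $2505.45 ÷ 1.56 ≈ $1606.057692.
Undoing the 25.5% decrease: $1606.057692 ÷ 0.745 ≈ $2155.78.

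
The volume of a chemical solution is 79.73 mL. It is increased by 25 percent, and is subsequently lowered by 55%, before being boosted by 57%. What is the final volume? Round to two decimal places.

70.41 mL

25% increase: 79.73 × 1.25 = 99.6625.
After the 55% decrease: 99.6625 × 0.45 = 44.848125.
After the 57% increase: 44.848125 × 1.57 = 70.41155625 ≈ 70.41.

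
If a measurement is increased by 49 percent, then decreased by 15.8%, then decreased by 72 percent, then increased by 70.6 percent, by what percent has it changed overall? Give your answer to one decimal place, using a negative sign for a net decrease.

The combined multiplier is 1.49 × 0.842 × 0.28 × 1.706 = 0.5992877744.
That corresponds to a decrease of 40.1%.

-40.1%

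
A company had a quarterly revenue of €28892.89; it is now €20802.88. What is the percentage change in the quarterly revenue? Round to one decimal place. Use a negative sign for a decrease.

Change: €20802.88 − €28892.89 = -€8090.01.
Relative to the original: -€8090.01 ÷ €28892.89 ≈ -28.0%.

-28.0%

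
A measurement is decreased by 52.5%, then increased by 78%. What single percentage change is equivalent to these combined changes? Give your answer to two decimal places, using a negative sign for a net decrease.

The combined multiplier is 0.475 × 1.78 = 0.8455.
That corresponds to a decrease of 15.45%.

-15.45%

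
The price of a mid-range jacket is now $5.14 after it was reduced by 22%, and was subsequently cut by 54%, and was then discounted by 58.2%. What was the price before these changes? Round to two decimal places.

$34.27

The overall multiplier applied was 0.78 × 0.46 × 0.418 = 0.1499784.
So the original price was $5.14 ÷ 0.1499784 ≈ $34.27.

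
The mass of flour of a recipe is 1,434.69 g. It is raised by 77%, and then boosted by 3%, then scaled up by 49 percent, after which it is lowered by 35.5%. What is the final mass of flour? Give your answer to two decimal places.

Each change multiplies by a factor: 1.77 × 1.03 × 1.49 × 0.645 = 1.752090255.
1,434.69 × 1.752090255 = 2513.70636794595 ≈ 2,513.71.

2,513.71 g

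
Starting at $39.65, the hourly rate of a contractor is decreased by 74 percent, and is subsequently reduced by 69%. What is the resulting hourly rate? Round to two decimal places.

$3.20

74% decrease: $39.65 × 0.26 = $10.309.
After the 69% decrease: $10.309 × 0.31 = $3.19579 ≈ $3.20.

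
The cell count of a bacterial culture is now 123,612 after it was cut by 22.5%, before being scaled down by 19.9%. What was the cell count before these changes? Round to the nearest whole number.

199,125

Undoing the 19.9% decrease: 123,612 ÷ 0.801 ≈ 154322.097378.
Undoing the 22.5% decrease: 154322.097378 ÷ 0.775 ≈ 199,125.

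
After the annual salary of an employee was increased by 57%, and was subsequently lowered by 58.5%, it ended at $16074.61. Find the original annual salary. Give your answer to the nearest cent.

The overall multiplier applied was 1.57 × 0.415 = 0.65155.
So the original annual salary was $16074.61 ÷ 0.65155 ≈ $24671.34.

$24671.34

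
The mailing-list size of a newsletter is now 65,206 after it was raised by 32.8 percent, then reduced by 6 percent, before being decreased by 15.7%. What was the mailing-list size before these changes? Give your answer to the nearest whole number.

Undoing the 15.7% decrease: 65,206 ÷ 0.843 ≈ 77349.940688.
Undoing the 6% decrease: 77349.940688 ÷ 0.94 ≈ 82287.170945.
Undoing the 32.8% increase: 82287.170945 ÷ 1.328 ≈ 61,963.

61,963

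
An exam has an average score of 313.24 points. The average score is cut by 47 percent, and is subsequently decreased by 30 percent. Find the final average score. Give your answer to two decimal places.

116.21 points

Apply the 47% decrease: 313.24 × 0.53 = 166.0172.
Apply the 30% decrease: 166.0172 × 0.7 = 116.21204 ≈ 116.21.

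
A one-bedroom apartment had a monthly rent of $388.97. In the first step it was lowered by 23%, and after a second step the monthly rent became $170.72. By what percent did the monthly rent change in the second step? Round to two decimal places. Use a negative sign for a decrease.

After the first step: $388.97 × 0.77 = $299.5069.
Second-step multiplier: $170.72 ÷ $299.5069 ≈ 0.570004.
That is a change of -43.00%.

-43.00%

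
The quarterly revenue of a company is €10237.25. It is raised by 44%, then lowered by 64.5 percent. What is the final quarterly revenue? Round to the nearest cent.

€5233.28

Apply the 44% increase: €10237.25 × 1.44 = €14741.64.
64.5% decrease: €14741.64 × 0.355 = €5233.2822 ≈ €5233.28.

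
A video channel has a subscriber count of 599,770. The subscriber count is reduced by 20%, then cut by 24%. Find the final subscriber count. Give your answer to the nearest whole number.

Apply the 20% decrease: 599,770 × 0.8 = 479816.
Apply the 24% decrease: 479816 × 0.76 = 364660.16 ≈ 364,660.

364,660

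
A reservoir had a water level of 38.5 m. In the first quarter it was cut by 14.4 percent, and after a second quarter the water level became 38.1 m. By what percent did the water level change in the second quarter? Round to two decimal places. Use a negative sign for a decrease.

After the first quarter: 38.5 × 0.856 = 32.956.
Second-quarter multiplier: 38.1 ÷ 32.956 ≈ 1.156087.
That is a change of 15.61%.

15.61%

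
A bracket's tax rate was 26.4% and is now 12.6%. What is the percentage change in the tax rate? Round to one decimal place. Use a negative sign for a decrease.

The change is 12.6 − 26.4 = -13.8 percentage points.
Relative to the original 26.4%, that is -13.8 ÷ 26.4 ≈ -52.3%.

-52.3%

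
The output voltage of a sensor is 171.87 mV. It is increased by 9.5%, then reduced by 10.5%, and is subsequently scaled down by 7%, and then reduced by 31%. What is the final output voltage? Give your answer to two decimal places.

108.09 mV

Apply the 9.5% increase: 171.87 × 1.095 = 188.19765.
Apply the 10.5% decrease: 188.19765 × 0.895 = 168.43689675.
After the 7% decrease: 168.43689675 × 0.93 = 156.6463139775.
31% decrease: 156.6463139775 × 0.69 = 108.085956644475 ≈ 108.09.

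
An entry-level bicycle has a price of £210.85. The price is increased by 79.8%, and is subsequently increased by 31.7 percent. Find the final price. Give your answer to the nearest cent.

£499.29

Each change multiplies by a factor: 1.798 × 1.317 = 2.367966.
£210.85 × 2.367966 = £499.2856311 ≈ £499.29.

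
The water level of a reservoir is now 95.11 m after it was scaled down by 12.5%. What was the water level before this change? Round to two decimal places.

108.70 m

The overall multiplier applied was 0.875.
So the original water level was 95.11 ÷ 0.875 ≈ 108.70 m.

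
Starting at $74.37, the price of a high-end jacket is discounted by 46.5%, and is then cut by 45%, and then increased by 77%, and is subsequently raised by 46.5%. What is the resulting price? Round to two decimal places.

Apply the 46.5% decrease: $74.37 × 0.535 = $39.78795.
After the 45% decrease: $39.78795 × 0.55 = $21.8833725.
77% increase: $21.8833725 × 1.77 = $38.733569325.
46.5% increase: $38.733569325 × 1.465 = $56.744679061125 ≈ $56.74.

$56.74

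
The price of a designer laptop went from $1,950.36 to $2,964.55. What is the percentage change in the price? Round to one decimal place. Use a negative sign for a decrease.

Change: $2,964.55 − $1,950.36 = $1,014.19.
Relative to the original: $1,014.19 ÷ $1,950.36 ≈ 52.0%.

52.0%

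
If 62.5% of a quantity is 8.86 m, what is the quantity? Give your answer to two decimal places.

14.18 m

8.86 m ÷ 0.625 ≈ 14.18 m.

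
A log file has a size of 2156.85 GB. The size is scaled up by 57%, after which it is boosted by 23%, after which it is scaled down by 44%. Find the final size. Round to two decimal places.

Each change multiplies by a factor: 1.57 × 1.23 × 0.56 = 1.081416.
2156.85 × 1.081416 = 2332.4520996 ≈ 2332.45.

2332.45 GB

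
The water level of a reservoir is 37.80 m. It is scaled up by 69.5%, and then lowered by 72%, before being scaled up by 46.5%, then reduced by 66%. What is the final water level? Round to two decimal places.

8.94 m

Each change multiplies by a factor: 1.695 × 0.28 × 1.465 × 0.34 = 0.23639826.
37.80 × 0.23639826 = 8.935854228 ≈ 8.94.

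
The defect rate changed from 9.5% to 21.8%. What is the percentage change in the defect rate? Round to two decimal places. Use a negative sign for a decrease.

The change is 21.8 − 9.5 = 12.3 percentage points.
Relative to the original 9.5%, that is 12.3 ÷ 9.5 ≈ 129.47%.

129.47%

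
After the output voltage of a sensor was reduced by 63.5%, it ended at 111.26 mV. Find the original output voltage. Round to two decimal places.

The overall multiplier applied was 0.365.
So the original output voltage was 111.26 ÷ 0.365 ≈ 304.82 mV.

304.82 mV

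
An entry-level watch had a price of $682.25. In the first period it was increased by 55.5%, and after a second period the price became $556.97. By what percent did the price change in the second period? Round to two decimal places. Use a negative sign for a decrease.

After the first period: $682.25 × 1.555 = $1060.89875.
Second-period multiplier: $556.97 ÷ $1060.89875 ≈ 0.524998.
That is a change of -47.50%.

-47.50%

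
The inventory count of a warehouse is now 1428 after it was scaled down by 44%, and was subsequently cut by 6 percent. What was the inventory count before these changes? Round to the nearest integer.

2713

The overall multiplier applied was 0.56 × 0.94 = 0.5264.
So the original inventory count was 1428 ÷ 0.5264 ≈ 2713.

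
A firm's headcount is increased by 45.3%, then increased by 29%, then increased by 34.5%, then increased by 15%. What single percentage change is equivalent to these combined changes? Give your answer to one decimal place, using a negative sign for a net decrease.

A 45.3% increase multiplies by 1.453.
Then a 29% increase: 1.453 × 1.29 = 1.87437.
Then a 34.5% increase: 1.87437 × 1.345 = 2.52102765.
Then a 15% increase: 2.52102765 × 1.15 = 2.8991817975.
Overall factor 2.8991817975, i.e. 189.9%.

189.9%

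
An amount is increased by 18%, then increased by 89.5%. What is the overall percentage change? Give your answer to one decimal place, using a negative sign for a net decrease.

123.6%

The combined multiplier is 1.18 × 1.895 = 2.2361.
That corresponds to an increase of 123.6%.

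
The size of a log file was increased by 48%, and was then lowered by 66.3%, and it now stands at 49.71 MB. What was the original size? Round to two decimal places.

99.67 MB

The overall multiplier applied was 1.48 × 0.337 = 0.49876.
So the original size was 49.71 ÷ 0.49876 ≈ 99.67 MB.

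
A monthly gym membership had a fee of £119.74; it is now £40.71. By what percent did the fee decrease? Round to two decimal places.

Change: £40.71 − £119.74 = -£79.03.
Relative to the original: -£79.03 ÷ £119.74 ≈ -66.00%.
So the fee decreased by 66.00%.

66.00%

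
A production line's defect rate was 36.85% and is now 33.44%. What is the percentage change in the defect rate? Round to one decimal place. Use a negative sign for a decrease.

-9.3%

The change is 33.44 − 36.85 = -3.41 percentage points.
Relative to the original 36.85%, that is -3.41 ÷ 36.85 ≈ -9.3%.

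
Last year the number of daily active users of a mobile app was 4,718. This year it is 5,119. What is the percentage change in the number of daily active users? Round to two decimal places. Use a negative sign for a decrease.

Change: 5,119 − 4,718 = 401.
Relative to the original: 401 ÷ 4,718 ≈ 8.50%.

8.50%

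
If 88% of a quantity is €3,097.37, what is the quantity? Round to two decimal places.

€3,519.74

€3,097.37 ÷ 0.88 ≈ €3,519.74.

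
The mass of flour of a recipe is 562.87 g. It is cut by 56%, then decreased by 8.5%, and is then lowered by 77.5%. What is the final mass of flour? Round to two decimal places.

56% decrease: 562.87 × 0.44 = 247.6628.
After the 8.5% decrease: 247.6628 × 0.915 = 226.611462.
77.5% decrease: 226.611462 × 0.225 = 50.98757895 ≈ 50.99.

50.99 g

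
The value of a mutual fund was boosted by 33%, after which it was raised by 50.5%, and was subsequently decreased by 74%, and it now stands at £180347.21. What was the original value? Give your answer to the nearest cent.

Undoing the 74% decrease: £180347.21 ÷ 0.26 ≈ £693643.115385.
Undoing the 50.5% increase: £693643.115385 ÷ 1.505 ≈ £460892.435472.
Undoing the 33% increase: £460892.435472 ÷ 1.33 ≈ £346535.67.

£346535.67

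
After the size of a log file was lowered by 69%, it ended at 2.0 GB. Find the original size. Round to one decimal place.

6.5 GB

The overall multiplier applied was 0.31.
So the original size was 2.0 ÷ 0.31 ≈ 6.5 GB.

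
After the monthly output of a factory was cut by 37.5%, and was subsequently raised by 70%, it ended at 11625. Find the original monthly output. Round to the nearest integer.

10941

The overall multiplier applied was 0.625 × 1.7 = 1.0625.
So the original monthly output was 11625 ÷ 1.0625 ≈ 10941.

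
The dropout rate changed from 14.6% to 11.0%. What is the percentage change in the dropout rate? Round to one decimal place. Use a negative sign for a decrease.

The change is 11.0 − 14.6 = -3.6 percentage points.
Relative to the original 14.6%, that is -3.6 ÷ 14.6 ≈ -24.7%.

-24.7%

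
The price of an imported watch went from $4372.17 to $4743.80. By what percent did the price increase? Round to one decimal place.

Change: $4743.80 − $4372.17 = $371.63.
Relative to the original: $371.63 ÷ $4372.17 ≈ 8.5%.
So the price increased by 8.5%.

8.5%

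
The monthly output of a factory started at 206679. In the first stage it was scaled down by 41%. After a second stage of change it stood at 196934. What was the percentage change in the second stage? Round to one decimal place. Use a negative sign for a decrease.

61.5%

After the first stage: 206679 × 0.59 = 121940.61.
Second-stage multiplier: 196934 ÷ 121940.61 ≈ 1.615.
That is a change of 61.5%.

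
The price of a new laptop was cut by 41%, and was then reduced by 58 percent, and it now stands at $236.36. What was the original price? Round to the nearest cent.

The overall multiplier applied was 0.59 × 0.42 = 0.2478.
So the original price was $236.36 ÷ 0.2478 ≈ $953.83.

$953.83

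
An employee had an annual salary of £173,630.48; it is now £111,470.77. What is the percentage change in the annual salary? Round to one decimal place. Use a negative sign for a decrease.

Change: £111,470.77 − £173,630.48 = -£62,159.71.
Relative to the original: -£62,159.71 ÷ £173,630.48 ≈ -35.8%.

-35.8%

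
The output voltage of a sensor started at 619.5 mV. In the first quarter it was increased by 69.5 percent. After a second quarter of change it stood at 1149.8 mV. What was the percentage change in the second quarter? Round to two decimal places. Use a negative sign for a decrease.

9.50%

After the first quarter: 619.5 × 1.695 = 1050.0525.
Second-quarter multiplier: 1149.8 ÷ 1050.0525 ≈ 1.094993.
That is a change of 9.50%.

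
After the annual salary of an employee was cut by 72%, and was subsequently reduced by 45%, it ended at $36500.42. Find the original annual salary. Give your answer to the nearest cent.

$237015.71

The overall multiplier applied was 0.28 × 0.55 = 0.154.
So the original annual salary was $36500.42 ÷ 0.154 ≈ $237015.71.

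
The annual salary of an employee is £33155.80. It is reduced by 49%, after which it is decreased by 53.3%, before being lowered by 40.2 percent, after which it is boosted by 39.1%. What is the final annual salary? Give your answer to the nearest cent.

Apply the 49% decrease: £33155.80 × 0.51 = £16909.458.
Apply the 53.3% decrease: £16909.458 × 0.467 = £7896.716886.
40.2% decrease: £7896.716886 × 0.598 = £4722.236697828.
After the 39.1% increase: £4722.236697828 × 1.391 = £6568.631246678748 ≈ £6568.63.

£6568.63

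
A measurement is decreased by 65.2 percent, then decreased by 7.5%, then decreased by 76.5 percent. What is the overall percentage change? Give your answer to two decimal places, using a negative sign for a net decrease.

-92.44%

A 65.2% decrease multiplies by 0.348.
Then a 7.5% decrease: 0.348 × 0.925 = 0.3219.
Then a 76.5% decrease: 0.3219 × 0.235 = 0.0756465.
Overall factor 0.0756465, i.e. -92.44%.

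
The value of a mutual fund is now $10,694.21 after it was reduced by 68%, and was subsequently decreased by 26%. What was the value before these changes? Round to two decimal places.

The overall multiplier applied was 0.32 × 0.74 = 0.2368.
So the original value was $10,694.21 ÷ 0.2368 ≈ $45,161.36.

$45,161.36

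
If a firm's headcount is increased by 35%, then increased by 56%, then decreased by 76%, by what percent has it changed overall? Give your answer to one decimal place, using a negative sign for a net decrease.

A 35% increase multiplies by 1.35.
Then a 56% increase: 1.35 × 1.56 = 2.106.
Then a 76% decrease: 2.106 × 0.24 = 0.50544.
Overall factor 0.50544, i.e. -49.5%.

-49.5%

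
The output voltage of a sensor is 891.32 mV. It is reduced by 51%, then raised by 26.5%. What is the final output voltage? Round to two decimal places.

After the 51% decrease: 891.32 × 0.49 = 436.7468.
26.5% increase: 436.7468 × 1.265 = 552.484702 ≈ 552.48.

552.48 mV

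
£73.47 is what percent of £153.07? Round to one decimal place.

£73.47 ÷ £153.07 ≈ 48.0%.

48.0%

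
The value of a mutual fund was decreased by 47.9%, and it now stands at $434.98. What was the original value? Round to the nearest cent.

$834.89

The overall multiplier applied was 0.521.
So the original value was $434.98 ÷ 0.521 ≈ $834.89.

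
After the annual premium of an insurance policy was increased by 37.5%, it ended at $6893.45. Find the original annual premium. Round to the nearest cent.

$5013.42

The overall multiplier applied was 1.375.
So the original annual premium was $6893.45 ÷ 1.375 ≈ $5013.42.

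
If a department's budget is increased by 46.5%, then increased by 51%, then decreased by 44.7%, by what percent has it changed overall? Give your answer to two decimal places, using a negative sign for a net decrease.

A 46.5% increase multiplies by 1.465.
Then a 51% increase: 1.465 × 1.51 = 2.21215.
Then a 44.7% decrease: 2.21215 × 0.553 = 1.22331895.
Overall factor 1.22331895, i.e. 22.33%.

22.33%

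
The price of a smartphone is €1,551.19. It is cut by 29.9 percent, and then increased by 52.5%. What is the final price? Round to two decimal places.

€1,658.26

Each change multiplies by a factor: 0.701 × 1.525 = 1.069025.
€1,551.19 × 1.069025 = €1658.26088975 ≈ €1,658.26.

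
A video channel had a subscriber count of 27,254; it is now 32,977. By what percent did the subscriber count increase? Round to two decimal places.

21.00%

Change: 32,977 − 27,254 = 5,723.
Relative to the original: 5,723 ÷ 27,254 ≈ 21.00%.
So the subscriber count increased by 21.00%.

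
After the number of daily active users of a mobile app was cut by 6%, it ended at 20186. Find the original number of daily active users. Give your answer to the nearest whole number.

The overall multiplier applied was 0.94.
So the original number of daily active users was 20186 ÷ 0.94 ≈ 21474.

21474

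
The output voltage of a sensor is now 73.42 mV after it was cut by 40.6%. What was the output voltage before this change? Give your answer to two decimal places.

123.60 mV

The overall multiplier applied was 0.594.
So the original output voltage was 73.42 ÷ 0.594 ≈ 123.60 mV.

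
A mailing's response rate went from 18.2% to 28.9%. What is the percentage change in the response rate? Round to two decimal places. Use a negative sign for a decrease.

58.79%

The change is 28.9 − 18.2 = 10.7 percentage points.
Relative to the original 18.2%, that is 10.7 ÷ 18.2 ≈ 58.79%.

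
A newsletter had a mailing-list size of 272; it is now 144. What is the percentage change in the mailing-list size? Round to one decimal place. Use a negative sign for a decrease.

-47.1%

Change: 144 − 272 = -128.
Relative to the original: -128 ÷ 272 ≈ -47.1%.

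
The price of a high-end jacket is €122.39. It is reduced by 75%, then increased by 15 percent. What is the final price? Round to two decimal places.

Each change multiplies by a factor: 0.25 × 1.15 = 0.2875.
€122.39 × 0.2875 = €35.187125 ≈ €35.19.

€35.19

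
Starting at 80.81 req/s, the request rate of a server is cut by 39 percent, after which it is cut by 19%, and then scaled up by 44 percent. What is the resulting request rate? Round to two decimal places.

57.50 req/s

Each change multiplies by a factor: 0.61 × 0.81 × 1.44 = 0.711504.
80.81 × 0.711504 = 57.49663824 ≈ 57.50.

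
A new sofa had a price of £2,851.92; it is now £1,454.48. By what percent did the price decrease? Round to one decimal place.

Change: £1,454.48 − £2,851.92 = -£1,397.44.
Relative to the original: -£1,397.44 ÷ £2,851.92 ≈ -49.0%.
So the price decreased by 49.0%.

49.0%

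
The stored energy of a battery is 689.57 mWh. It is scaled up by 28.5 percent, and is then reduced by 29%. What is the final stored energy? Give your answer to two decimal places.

629.13 mWh

Each change multiplies by a factor: 1.285 × 0.71 = 0.91235.
689.57 × 0.91235 = 629.1291895 ≈ 629.13.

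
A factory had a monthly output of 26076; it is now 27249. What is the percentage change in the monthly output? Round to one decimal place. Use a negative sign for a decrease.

Change: 27249 − 26076 = 1173.
Relative to the original: 1173 ÷ 26076 ≈ 4.5%.

4.5%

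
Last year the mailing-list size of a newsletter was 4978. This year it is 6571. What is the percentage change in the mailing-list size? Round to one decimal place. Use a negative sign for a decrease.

32.0%

Change: 6571 − 4978 = 1593.
Relative to the original: 1593 ÷ 4978 ≈ 32.0%.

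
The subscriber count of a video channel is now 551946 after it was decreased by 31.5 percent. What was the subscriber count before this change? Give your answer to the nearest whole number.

The overall multiplier applied was 0.685.
So the original subscriber count was 551946 ÷ 0.685 ≈ 805761.

805761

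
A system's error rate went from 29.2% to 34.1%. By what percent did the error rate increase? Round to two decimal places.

16.78%

The change is 34.1 − 29.2 = 4.9 percentage points.
Relative to the original 29.2%, that is 4.9 ÷ 29.2 ≈ 16.78%.
So the error rate rose by 16.78%.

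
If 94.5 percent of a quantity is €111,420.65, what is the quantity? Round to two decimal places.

€117,905.45

€111,420.65 ÷ 0.945 ≈ €117,905.45.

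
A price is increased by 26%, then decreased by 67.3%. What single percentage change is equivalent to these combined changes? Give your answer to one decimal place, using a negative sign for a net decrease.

The combined multiplier is 1.26 × 0.327 = 0.41202.
That corresponds to a decrease of 58.8%.

-58.8%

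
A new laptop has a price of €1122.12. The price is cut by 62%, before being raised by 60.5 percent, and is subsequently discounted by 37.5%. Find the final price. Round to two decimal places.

Each change multiplies by a factor: 0.38 × 1.605 × 0.625 = 0.3811875.
€1122.12 × 0.3811875 = €427.7381175 ≈ €427.74.

€427.74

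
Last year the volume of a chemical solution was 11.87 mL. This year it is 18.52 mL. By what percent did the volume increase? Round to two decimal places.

56.02%

Change: 18.52 − 11.87 = 6.65.
Relative to the original: 6.65 ÷ 11.87 ≈ 56.02%.
So the volume increased by 56.02%.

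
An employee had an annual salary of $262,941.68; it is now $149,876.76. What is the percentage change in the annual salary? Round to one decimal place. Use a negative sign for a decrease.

-43.0%

Change: $149,876.76 − $262,941.68 = -$113,064.92.
Relative to the original: -$113,064.92 ÷ $262,941.68 ≈ -43.0%.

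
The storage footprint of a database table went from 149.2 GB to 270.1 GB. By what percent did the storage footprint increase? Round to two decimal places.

81.03%

Change: 270.1 − 149.2 = 120.9.
Relative to the original: 120.9 ÷ 149.2 ≈ 81.03%.
So the storage footprint increased by 81.03%.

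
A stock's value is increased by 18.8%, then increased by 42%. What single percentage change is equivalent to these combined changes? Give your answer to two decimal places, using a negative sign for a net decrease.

68.70%

An 18.8% increase multiplies by 1.188.
Then a 42% increase: 1.188 × 1.42 = 1.68696.
Overall factor 1.68696, i.e. 68.70%.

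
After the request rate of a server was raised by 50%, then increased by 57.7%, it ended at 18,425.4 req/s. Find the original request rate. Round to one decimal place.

7,789.2 req/s

The overall multiplier applied was 1.5 × 1.577 = 2.3655.
So the original request rate was 18,425.4 ÷ 2.3655 ≈ 7,789.2 req/s.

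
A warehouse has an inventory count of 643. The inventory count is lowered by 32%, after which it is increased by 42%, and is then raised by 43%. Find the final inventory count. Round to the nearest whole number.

Apply the 32% decrease: 643 × 0.68 = 437.24.
After the 42% increase: 437.24 × 1.42 = 620.8808.
After the 43% increase: 620.8808 × 1.43 = 887.859544 ≈ 888.

888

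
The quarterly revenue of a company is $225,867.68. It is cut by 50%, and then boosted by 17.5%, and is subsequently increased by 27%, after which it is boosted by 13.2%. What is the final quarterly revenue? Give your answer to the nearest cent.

50% decrease: $225,867.68 × 0.5 = $112933.84.
Apply the 17.5% increase: $112933.84 × 1.175 = $132697.262.
After the 27% increase: $132697.262 × 1.27 = $168525.52274.
Apply the 13.2% increase: $168525.52274 × 1.132 = $190770.89174168 ≈ $190,770.89.

$190,770.89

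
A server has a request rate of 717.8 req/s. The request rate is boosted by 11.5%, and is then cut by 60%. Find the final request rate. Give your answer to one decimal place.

320.1 req/s

11.5% increase: 717.8 × 1.115 = 800.347.
After the 60% decrease: 800.347 × 0.4 = 320.1388 ≈ 320.1.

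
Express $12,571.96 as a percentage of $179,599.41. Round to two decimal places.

$12,571.96 ÷ $179,599.41 ≈ 7.00%.

7.00%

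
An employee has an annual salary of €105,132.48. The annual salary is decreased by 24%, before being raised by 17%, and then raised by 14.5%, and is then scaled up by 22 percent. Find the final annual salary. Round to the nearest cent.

€130,587.52

Each change multiplies by a factor: 0.76 × 1.17 × 1.145 × 1.22 = 1.24212348.
€105,132.48 × 1.24212348 = €130587.5219186304 ≈ €130,587.52.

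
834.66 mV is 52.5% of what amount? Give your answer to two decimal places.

834.66 mV ÷ 0.525 ≈ 1,589.83 mV.

1,589.83 mV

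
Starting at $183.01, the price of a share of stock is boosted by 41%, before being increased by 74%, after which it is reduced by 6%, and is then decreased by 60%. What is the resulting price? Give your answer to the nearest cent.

Apply the 41% increase: $183.01 × 1.41 = $258.0441.
Apply the 74% increase: $258.0441 × 1.74 = $448.996734.
Apply the 6% decrease: $448.996734 × 0.94 = $422.05692996.
60% decrease: $422.05692996 × 0.4 = $168.822771984 ≈ $168.82.

$168.82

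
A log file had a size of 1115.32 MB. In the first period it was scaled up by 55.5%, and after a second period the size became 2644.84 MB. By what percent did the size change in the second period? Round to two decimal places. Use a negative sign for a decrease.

After the first period: 1115.32 × 1.555 = 1734.3226.
Second-period multiplier: 2644.84 ÷ 1734.3226 ≈ 1.524999.
That is a change of 52.50%.

52.50%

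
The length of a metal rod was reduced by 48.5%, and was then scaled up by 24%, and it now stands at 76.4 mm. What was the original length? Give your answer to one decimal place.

119.6 mm

The overall multiplier applied was 0.515 × 1.24 = 0.6386.
So the original length was 76.4 ÷ 0.6386 ≈ 119.6 mm.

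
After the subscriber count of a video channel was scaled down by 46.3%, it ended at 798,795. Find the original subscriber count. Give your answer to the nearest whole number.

1,487,514

The overall multiplier applied was 0.537.
So the original subscriber count was 798,795 ÷ 0.537 ≈ 1,487,514.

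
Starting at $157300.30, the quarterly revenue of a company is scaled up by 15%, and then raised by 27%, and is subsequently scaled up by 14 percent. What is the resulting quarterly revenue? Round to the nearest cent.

$261900.28

Each change multiplies by a factor: 1.15 × 1.27 × 1.14 = 1.66497.
$157300.30 × 1.66497 = $261900.280491 ≈ $261900.28.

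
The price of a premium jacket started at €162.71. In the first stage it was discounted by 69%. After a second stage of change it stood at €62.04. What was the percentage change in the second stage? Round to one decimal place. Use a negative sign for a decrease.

23.0%

After the first stage: €162.71 × 0.31 = €50.4401.
Second-stage multiplier: €62.04 ÷ €50.4401 ≈ 1.22997.
That is a change of 23.0%.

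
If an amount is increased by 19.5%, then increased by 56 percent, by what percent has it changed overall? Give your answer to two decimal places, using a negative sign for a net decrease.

86.42%

The combined multiplier is 1.195 × 1.56 = 1.8642.
That corresponds to an increase of 86.42%.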